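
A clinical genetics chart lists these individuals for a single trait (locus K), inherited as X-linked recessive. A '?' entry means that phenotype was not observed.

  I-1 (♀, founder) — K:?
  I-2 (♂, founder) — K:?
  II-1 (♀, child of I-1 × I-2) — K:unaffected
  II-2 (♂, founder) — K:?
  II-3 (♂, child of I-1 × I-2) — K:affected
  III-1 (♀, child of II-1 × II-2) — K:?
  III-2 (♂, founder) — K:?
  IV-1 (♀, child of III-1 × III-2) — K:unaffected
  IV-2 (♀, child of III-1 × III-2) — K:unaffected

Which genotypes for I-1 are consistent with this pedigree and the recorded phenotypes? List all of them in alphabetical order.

I-1 ∈ {X^KX^k, X^kX^k}

K/I-1 ? ·: X^KX^k|X^kX^k
K/I-2 ? ·: X^KY|X^kY
K/II-1 un I-1×I-2: X^KX^K|X^KX^k
K/II-2 ? ·: X^KY|X^kY
K/II-3 aff I-1×I-2: X^kY
K/III-1 ? II-1×II-2: X^KX^K|X^KX^k|X^kX^k
K/III-2 ? ·: X^KY|X^kY
K/IV-1 un III-1×III-2: X^KX^K|X^KX^k
K/IV-2 un III-1×III-2: X^KX^K|X^KX^k
⇒ K over [I-1,I-2,II-1,II-2,II-3,III-1,III-2,IV-1,IV-2]: 46 consistent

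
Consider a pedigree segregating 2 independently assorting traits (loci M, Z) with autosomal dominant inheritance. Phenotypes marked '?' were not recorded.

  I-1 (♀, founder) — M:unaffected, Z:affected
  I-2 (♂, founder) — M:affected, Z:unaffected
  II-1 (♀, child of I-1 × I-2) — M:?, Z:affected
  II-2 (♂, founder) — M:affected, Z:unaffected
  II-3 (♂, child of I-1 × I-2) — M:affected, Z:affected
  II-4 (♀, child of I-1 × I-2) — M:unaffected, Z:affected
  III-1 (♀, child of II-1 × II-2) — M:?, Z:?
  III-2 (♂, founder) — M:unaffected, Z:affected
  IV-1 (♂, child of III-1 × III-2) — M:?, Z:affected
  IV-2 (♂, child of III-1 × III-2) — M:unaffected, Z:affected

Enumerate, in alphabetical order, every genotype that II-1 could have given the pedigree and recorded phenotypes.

M/I-1 un ·: mm
M/I-2 aff ·: Mm
M/II-1 ? I-1×I-2: mm|Mm
M/II-2 aff ·: Mm|MM
M/II-3 aff I-1×I-2: Mm
M/II-4 un I-1×I-2: mm
M/III-1 ? II-1×II-2: mm|Mm
M/III-2 un ·: mm
M/IV-1 ? III-1×III-2: mm|Mm
M/IV-2 un III-1×III-2: mm
⇒ M over [I-1,I-2,II-1,II-2,II-3,II-4,III-1,III-2,IV-1,IV-2]: 10 consistent
Z/I-1 aff ·: Zz|ZZ
Z/I-2 un ·: zz
Z/II-1 aff I-1×I-2: Zz
Z/II-2 un ·: zz
Z/II-3 aff I-1×I-2: Zz
Z/II-4 aff I-1×I-2: Zz
Z/III-1 ? II-1×II-2: zz|Zz
Z/III-2 aff ·: Zz|ZZ
Z/IV-1 aff III-1×III-2: Zz|ZZ
Z/IV-2 aff III-1×III-2: Zz|ZZ
⇒ Z over [I-1,I-2,II-1,II-2,II-3,II-4,III-1,III-2,IV-1,IV-2]: 20 consistent

II-1 ∈ {Mm Zz, mm Zz}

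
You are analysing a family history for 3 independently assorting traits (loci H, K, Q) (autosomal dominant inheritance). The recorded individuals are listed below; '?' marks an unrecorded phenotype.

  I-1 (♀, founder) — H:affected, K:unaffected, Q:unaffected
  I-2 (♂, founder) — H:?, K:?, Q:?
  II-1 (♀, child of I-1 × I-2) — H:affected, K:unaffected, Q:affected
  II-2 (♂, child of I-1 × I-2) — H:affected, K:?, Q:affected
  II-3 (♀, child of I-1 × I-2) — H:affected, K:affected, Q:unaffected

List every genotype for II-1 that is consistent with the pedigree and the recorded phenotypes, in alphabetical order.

II-1 ∈ {HH kk Qq, Hh kk Qq}

H/I-1 aff ·: Hh|HH
H/I-2 ? ·: hh|Hh|HH
H/II-1 aff I-1×I-2: Hh|HH
H/II-2 aff I-1×I-2: Hh|HH
H/II-3 aff I-1×I-2: Hh|HH
⇒ H over [I-1,I-2,II-1,II-2,II-3]: 27 consistent
K/I-1 un ·: kk
K/I-2 ? ·: Kk
K/II-1 un I-1×I-2: kk
K/II-2 ? I-1×I-2: kk|Kk
K/II-3 aff I-1×I-2: Kk
⇒ K over [I-1,I-2,II-1,II-2,II-3]: 2 consistent
Q/I-1 un ·: qq
Q/I-2 ? ·: Qq
Q/II-1 aff I-1×I-2: Qq
Q/II-2 aff I-1×I-2: Qq
Q/II-3 un I-1×I-2: qq
⇒ Q over [I-1,I-2,II-1,II-2,II-3]: 1 consistent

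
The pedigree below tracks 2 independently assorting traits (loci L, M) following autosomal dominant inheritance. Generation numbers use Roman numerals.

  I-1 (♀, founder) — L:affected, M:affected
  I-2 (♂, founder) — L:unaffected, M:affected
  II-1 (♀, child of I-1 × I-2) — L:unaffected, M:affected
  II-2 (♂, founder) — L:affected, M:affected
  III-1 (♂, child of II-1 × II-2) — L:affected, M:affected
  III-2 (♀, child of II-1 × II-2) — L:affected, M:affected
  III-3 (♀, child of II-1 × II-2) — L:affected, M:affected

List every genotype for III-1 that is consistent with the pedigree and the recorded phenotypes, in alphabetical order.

III-1 ∈ {Ll MM, Ll Mm}

L/I-1 aff ·: Ll
L/I-2 un ·: ll
L/II-1 un I-1×I-2: ll
L/II-2 aff ·: Ll|LL
L/III-1 aff II-1×II-2: Ll
L/III-2 aff II-1×II-2: Ll
L/III-3 aff II-1×II-2: Ll
⇒ L over [I-1,I-2,II-1,II-2,III-1,III-2,III-3]: 2 consistent
M/I-1 aff ·: Mm|MM
M/I-2 aff ·: Mm|MM
M/II-1 aff I-1×I-2: Mm|MM
M/II-2 aff ·: Mm|MM
M/III-1 aff II-1×II-2: Mm|MM
M/III-2 aff II-1×II-2: Mm|MM
M/III-3 aff II-1×II-2: Mm|MM
⇒ M over [I-1,I-2,II-1,II-2,III-1,III-2,III-3]: 84 consistent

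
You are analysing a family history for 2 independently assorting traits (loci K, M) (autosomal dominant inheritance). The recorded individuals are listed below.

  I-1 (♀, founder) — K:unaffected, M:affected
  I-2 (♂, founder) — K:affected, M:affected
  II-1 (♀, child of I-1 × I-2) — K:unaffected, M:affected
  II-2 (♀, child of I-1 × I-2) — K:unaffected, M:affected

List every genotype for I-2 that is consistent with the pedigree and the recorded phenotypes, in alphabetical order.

I-2 ∈ {Kk MM, Kk Mm}

K/I-1 un ·: kk
K/I-2 aff ·: Kk
K/II-1 un I-1×I-2: kk
K/II-2 un I-1×I-2: kk
⇒ K over [I-1,I-2,II-1,II-2]: 1 consistent
M/I-1 aff ·: Mm|MM
M/I-2 aff ·: Mm|MM
M/II-1 aff I-1×I-2: Mm|MM
M/II-2 aff I-1×I-2: Mm|MM
⇒ M over [I-1,I-2,II-1,II-2]: 13 consistent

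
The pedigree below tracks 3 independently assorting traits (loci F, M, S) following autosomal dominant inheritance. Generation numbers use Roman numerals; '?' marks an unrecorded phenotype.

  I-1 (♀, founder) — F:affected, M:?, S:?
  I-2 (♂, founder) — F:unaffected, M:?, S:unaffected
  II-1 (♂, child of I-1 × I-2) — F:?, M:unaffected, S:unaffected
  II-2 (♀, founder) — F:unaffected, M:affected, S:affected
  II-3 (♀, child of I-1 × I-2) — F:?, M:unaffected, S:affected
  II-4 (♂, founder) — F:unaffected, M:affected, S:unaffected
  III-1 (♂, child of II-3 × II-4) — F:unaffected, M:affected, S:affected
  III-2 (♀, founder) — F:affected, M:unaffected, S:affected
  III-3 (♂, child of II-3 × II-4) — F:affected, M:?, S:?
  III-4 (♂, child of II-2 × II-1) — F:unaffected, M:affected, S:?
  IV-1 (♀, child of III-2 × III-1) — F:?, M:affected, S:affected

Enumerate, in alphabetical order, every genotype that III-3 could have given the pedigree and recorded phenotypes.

F/I-1 aff ·: Ff|FF
F/I-2 un ·: ff
F/II-1 ? I-1×I-2: ff|Ff
F/II-2 un ·: ff
F/II-3 ? I-1×I-2: Ff
F/II-4 un ·: ff
F/III-1 un II-3×II-4: ff
F/III-2 aff ·: Ff|FF
F/III-3 aff II-3×II-4: Ff
F/III-4 un II-2×II-1: ff
F/IV-1 ? III-2×III-1: ff|Ff
⇒ F over [I-1,I-2,II-1,II-2,II-3,II-4,III-1,III-2,III-3,III-4,IV-1]: 9 consistent
M/I-1 ? ·: mm|Mm
M/I-2 ? ·: mm|Mm
M/II-1 un I-1×I-2: mm
M/II-2 aff ·: Mm|MM
M/II-3 un I-1×I-2: mm
M/II-4 aff ·: Mm|MM
M/III-1 aff II-3×II-4: Mm
M/III-2 un ·: mm
M/III-3 ? II-3×II-4: mm|Mm
M/III-4 aff II-2×II-1: Mm
M/IV-1 aff III-2×III-1: Mm
⇒ M over [I-1,I-2,II-1,II-2,II-3,II-4,III-1,III-2,III-3,III-4,IV-1]: 24 consistent
S/I-1 ? ·: Ss
S/I-2 un ·: ss
S/II-1 un I-1×I-2: ss
S/II-2 aff ·: Ss|SS
S/II-3 aff I-1×I-2: Ss
S/II-4 un ·: ss
S/III-1 aff II-3×II-4: Ss
S/III-2 aff ·: Ss|SS
S/III-3 ? II-3×II-4: ss|Ss
S/III-4 ? II-2×II-1: ss|Ss
S/IV-1 aff III-2×III-1: Ss|SS
⇒ S over [I-1,I-2,II-1,II-2,II-3,II-4,III-1,III-2,III-3,III-4,IV-1]: 24 consistent

III-3 ∈ {Ff Mm Ss, Ff Mm ss, Ff mm Ss, Ff mm ss}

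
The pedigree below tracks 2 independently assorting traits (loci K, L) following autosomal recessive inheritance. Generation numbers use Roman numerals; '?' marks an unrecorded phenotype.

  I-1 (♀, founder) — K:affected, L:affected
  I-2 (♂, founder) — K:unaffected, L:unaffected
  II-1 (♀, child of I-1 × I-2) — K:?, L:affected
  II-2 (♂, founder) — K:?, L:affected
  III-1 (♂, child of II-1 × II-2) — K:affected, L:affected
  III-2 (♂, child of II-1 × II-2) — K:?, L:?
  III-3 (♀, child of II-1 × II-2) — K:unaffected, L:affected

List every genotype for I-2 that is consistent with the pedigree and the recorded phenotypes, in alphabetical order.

I-2 ∈ {KK Ll, Kk Ll}

K/I-1 aff ·: kk
K/I-2 un ·: KK|Kk
K/II-1 ? I-1×I-2: Kk|kk
K/II-2 ? ·: Kk|kk
K/III-1 aff II-1×II-2: kk
K/III-2 ? II-1×II-2: KK|Kk|kk
K/III-3 un II-1×II-2: KK|Kk
⇒ K over [I-1,I-2,II-1,II-2,III-1,III-2,III-3]: 18 consistent
L/I-1 aff ·: ll
L/I-2 un ·: Ll
L/II-1 aff I-1×I-2: ll
L/II-2 aff ·: ll
L/III-1 aff II-1×II-2: ll
L/III-2 ? II-1×II-2: ll
L/III-3 aff II-1×II-2: ll
⇒ L over [I-1,I-2,II-1,II-2,III-1,III-2,III-3]: 1 consistent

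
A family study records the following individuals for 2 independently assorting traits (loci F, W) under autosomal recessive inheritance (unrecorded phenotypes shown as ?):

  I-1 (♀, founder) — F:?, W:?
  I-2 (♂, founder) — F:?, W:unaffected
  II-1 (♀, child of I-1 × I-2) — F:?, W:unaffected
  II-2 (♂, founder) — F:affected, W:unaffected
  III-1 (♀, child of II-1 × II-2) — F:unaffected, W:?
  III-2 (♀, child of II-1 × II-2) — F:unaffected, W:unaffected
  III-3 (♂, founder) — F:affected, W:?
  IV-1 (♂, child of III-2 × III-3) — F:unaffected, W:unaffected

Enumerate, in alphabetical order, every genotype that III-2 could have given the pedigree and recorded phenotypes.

III-2 ∈ {Ff WW, Ff Ww}

F/I-1 ? ·: FF|Ff|ff
F/I-2 ? ·: FF|Ff|ff
F/II-1 ? I-1×I-2: FF|Ff
F/II-2 aff ·: ff
F/III-1 un II-1×II-2: Ff
F/III-2 un II-1×II-2: Ff
F/III-3 aff ·: ff
F/IV-1 un III-2×III-3: Ff
⇒ F over [I-1,I-2,II-1,II-2,III-1,III-2,III-3,IV-1]: 11 consistent
W/I-1 ? ·: WW|Ww|ww
W/I-2 un ·: WW|Ww
W/II-1 un I-1×I-2: WW|Ww
W/II-2 un ·: WW|Ww
W/III-1 ? II-1×II-2: WW|Ww|ww
W/III-2 un II-1×II-2: WW|Ww
W/III-3 ? ·: WW|Ww|ww
W/IV-1 un III-2×III-3: WW|Ww
⇒ W over [I-1,I-2,II-1,II-2,III-1,III-2,III-3,IV-1]: 313 consistent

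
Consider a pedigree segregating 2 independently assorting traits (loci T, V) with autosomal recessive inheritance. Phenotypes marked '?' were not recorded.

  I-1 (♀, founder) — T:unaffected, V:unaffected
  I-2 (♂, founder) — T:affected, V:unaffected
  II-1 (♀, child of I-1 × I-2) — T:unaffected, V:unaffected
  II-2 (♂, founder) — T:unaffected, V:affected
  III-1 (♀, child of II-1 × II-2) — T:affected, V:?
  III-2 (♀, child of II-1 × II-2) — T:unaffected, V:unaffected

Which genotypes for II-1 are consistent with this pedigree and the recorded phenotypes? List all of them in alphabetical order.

T/I-1 un ·: TT|Tt
T/I-2 aff ·: tt
T/II-1 un I-1×I-2: Tt
T/II-2 un ·: Tt
T/III-1 aff II-1×II-2: tt
T/III-2 un II-1×II-2: TT|Tt
⇒ T over [I-1,I-2,II-1,II-2,III-1,III-2]: 4 consistent
V/I-1 un ·: VV|Vv
V/I-2 un ·: VV|Vv
V/II-1 un I-1×I-2: VV|Vv
V/II-2 aff ·: vv
V/III-1 ? II-1×II-2: Vv|vv
V/III-2 un II-1×II-2: Vv
⇒ V over [I-1,I-2,II-1,II-2,III-1,III-2]: 10 consistent

II-1 ∈ {Tt VV, Tt Vv}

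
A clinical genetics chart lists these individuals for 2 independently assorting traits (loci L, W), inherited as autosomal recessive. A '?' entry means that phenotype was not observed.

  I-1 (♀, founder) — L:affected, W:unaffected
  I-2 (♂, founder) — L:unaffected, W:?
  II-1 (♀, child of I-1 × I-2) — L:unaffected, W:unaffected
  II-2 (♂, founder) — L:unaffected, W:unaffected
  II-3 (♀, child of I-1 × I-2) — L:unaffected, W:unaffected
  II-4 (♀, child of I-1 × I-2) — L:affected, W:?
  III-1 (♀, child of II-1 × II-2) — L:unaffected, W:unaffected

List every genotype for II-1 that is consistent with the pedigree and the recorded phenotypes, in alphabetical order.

II-1 ∈ {Ll WW, Ll Ww}

L/I-1 aff ·: ll
L/I-2 un ·: Ll
L/II-1 un I-1×I-2: Ll
L/II-2 un ·: LL|Ll
L/II-3 un I-1×I-2: Ll
L/II-4 aff I-1×I-2: ll
L/III-1 un II-1×II-2: LL|Ll
⇒ L over [I-1,I-2,II-1,II-2,II-3,II-4,III-1]: 4 consistent
W/I-1 un ·: WW|Ww
W/I-2 ? ·: WW|Ww|ww
W/II-1 un I-1×I-2: WW|Ww
W/II-2 un ·: WW|Ww
W/II-3 un I-1×I-2: WW|Ww
W/II-4 ? I-1×I-2: WW|Ww|ww
W/III-1 un II-1×II-2: WW|Ww
⇒ W over [I-1,I-2,II-1,II-2,II-3,II-4,III-1]: 113 consistent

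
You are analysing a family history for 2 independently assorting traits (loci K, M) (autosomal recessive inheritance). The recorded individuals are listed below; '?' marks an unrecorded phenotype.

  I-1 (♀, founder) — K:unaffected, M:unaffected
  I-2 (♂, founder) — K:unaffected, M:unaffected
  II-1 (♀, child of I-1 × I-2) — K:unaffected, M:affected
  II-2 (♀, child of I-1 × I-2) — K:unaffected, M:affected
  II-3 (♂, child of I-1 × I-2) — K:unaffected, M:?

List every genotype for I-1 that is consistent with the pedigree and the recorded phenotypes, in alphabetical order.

K/I-1 un ·: KK|Kk
K/I-2 un ·: KK|Kk
K/II-1 un I-1×I-2: KK|Kk
K/II-2 un I-1×I-2: KK|Kk
K/II-3 un I-1×I-2: KK|Kk
⇒ K over [I-1,I-2,II-1,II-2,II-3]: 25 consistent
M/I-1 un ·: Mm
M/I-2 un ·: Mm
M/II-1 aff I-1×I-2: mm
M/II-2 aff I-1×I-2: mm
M/II-3 ? I-1×I-2: MM|Mm|mm
⇒ M over [I-1,I-2,II-1,II-2,II-3]: 3 consistent

I-1 ∈ {KK Mm, Kk Mm}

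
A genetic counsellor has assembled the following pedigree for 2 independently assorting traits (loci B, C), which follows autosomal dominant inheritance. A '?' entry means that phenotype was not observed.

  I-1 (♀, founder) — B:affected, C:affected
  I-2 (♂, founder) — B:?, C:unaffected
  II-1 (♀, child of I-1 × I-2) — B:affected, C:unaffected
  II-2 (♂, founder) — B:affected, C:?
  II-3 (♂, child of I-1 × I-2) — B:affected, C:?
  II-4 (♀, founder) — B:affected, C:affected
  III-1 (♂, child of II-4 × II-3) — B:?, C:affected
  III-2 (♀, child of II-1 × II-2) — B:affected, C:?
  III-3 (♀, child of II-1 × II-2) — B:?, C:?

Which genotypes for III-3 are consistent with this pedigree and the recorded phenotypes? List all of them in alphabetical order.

B/I-1 aff ·: Bb|BB
B/I-2 ? ·: bb|Bb|BB
B/II-1 aff I-1×I-2: Bb|BB
B/II-2 aff ·: Bb|BB
B/II-3 aff I-1×I-2: Bb|BB
B/II-4 aff ·: Bb|BB
B/III-1 ? II-4×II-3: bb|Bb|BB
B/III-2 aff II-1×II-2: Bb|BB
B/III-3 ? II-1×II-2: bb|Bb|BB
⇒ B over [I-1,I-2,II-1,II-2,II-3,II-4,III-1,III-2,III-3]: 475 consistent
C/I-1 aff ·: Cc
C/I-2 un ·: cc
C/II-1 un I-1×I-2: cc
C/II-2 ? ·: cc|Cc|CC
C/II-3 ? I-1×I-2: cc|Cc
C/II-4 aff ·: Cc|CC
C/III-1 aff II-4×II-3: Cc|CC
C/III-2 ? II-1×II-2: cc|Cc
C/III-3 ? II-1×II-2: cc|Cc
⇒ C over [I-1,I-2,II-1,II-2,II-3,II-4,III-1,III-2,III-3]: 36 consistent

III-3 ∈ {BB Cc, BB cc, Bb Cc, Bb cc, bb Cc, bb cc}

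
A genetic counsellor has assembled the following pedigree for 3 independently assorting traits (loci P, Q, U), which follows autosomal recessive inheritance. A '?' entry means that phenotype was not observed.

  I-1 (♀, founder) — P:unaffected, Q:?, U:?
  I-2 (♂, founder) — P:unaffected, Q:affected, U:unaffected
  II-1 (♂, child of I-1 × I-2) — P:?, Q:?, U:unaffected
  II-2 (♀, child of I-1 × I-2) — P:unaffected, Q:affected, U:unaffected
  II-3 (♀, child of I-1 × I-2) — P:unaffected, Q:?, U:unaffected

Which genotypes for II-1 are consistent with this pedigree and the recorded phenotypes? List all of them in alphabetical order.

P/I-1 un ·: PP|Pp
P/I-2 un ·: PP|Pp
P/II-1 ? I-1×I-2: PP|Pp|pp
P/II-2 un I-1×I-2: PP|Pp
P/II-3 un I-1×I-2: PP|Pp
⇒ P over [I-1,I-2,II-1,II-2,II-3]: 29 consistent
Q/I-1 ? ·: Qq|qq
Q/I-2 aff ·: qq
Q/II-1 ? I-1×I-2: Qq|qq
Q/II-2 aff I-1×I-2: qq
Q/II-3 ? I-1×I-2: Qq|qq
⇒ Q over [I-1,I-2,II-1,II-2,II-3]: 5 consistent
U/I-1 ? ·: UU|Uu|uu
U/I-2 un ·: UU|Uu
U/II-1 un I-1×I-2: UU|Uu
U/II-2 un I-1×I-2: UU|Uu
U/II-3 un I-1×I-2: UU|Uu
⇒ U over [I-1,I-2,II-1,II-2,II-3]: 27 consistent

II-1 ∈ {PP Qq UU, PP Qq Uu, PP qq UU, PP qq Uu, Pp Qq UU, Pp Qq Uu, Pp qq UU, Pp qq Uu, pp Qq UU, pp Qq Uu, pp qq UU, pp qq Uu}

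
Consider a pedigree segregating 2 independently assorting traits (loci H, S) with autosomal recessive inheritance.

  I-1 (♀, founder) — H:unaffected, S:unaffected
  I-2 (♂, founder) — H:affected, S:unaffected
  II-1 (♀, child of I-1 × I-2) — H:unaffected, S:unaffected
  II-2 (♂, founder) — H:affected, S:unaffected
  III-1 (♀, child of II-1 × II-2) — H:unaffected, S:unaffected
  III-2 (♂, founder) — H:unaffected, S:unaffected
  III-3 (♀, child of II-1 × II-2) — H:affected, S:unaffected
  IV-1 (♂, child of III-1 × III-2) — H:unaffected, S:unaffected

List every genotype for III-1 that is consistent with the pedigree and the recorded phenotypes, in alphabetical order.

H/I-1 un ·: HH|Hh
H/I-2 aff ·: hh
H/II-1 un I-1×I-2: Hh
H/II-2 aff ·: hh
H/III-1 un II-1×II-2: Hh
H/III-2 un ·: HH|Hh
H/III-3 aff II-1×II-2: hh
H/IV-1 un III-1×III-2: HH|Hh
⇒ H over [I-1,I-2,II-1,II-2,III-1,III-2,III-3,IV-1]: 8 consistent
S/I-1 un ·: SS|Ss
S/I-2 un ·: SS|Ss
S/II-1 un I-1×I-2: SS|Ss
S/II-2 un ·: SS|Ss
S/III-1 un II-1×II-2: SS|Ss
S/III-2 un ·: SS|Ss
S/III-3 un II-1×II-2: SS|Ss
S/IV-1 un III-1×III-2: SS|Ss
⇒ S over [I-1,I-2,II-1,II-2,III-1,III-2,III-3,IV-1]: 152 consistent

III-1 ∈ {Hh SS, Hh Ss}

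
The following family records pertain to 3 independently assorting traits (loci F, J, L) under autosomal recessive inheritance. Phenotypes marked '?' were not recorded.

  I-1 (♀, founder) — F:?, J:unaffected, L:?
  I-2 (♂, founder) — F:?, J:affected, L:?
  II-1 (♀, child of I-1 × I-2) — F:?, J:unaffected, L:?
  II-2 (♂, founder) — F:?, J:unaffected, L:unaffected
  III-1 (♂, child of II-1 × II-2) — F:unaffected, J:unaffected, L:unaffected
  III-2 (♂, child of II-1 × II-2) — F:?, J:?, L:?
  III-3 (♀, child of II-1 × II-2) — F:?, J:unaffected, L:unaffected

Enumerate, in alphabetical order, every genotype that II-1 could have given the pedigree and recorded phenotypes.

II-1 ∈ {FF Jj LL, FF Jj Ll, FF Jj ll, Ff Jj LL, Ff Jj Ll, Ff Jj ll, ff Jj LL, ff Jj Ll, ff Jj ll}

F/I-1 ? ·: FF|Ff|ff
F/I-2 ? ·: FF|Ff|ff
F/II-1 ? I-1×I-2: FF|Ff|ff
F/II-2 ? ·: FF|Ff|ff
F/III-1 un II-1×II-2: FF|Ff
F/III-2 ? II-1×II-2: FF|Ff|ff
F/III-3 ? II-1×II-2: FF|Ff|ff
⇒ F over [I-1,I-2,II-1,II-2,III-1,III-2,III-3]: 270 consistent
J/I-1 un ·: JJ|Jj
J/I-2 aff ·: jj
J/II-1 un I-1×I-2: Jj
J/II-2 un ·: JJ|Jj
J/III-1 un II-1×II-2: JJ|Jj
J/III-2 ? II-1×II-2: JJ|Jj|jj
J/III-3 un II-1×II-2: JJ|Jj
⇒ J over [I-1,I-2,II-1,II-2,III-1,III-2,III-3]: 40 consistent
L/I-1 ? ·: LL|Ll|ll
L/I-2 ? ·: LL|Ll|ll
L/II-1 ? I-1×I-2: LL|Ll|ll
L/II-2 un ·: LL|Ll
L/III-1 un II-1×II-2: LL|Ll
L/III-2 ? II-1×II-2: LL|Ll|ll
L/III-3 un II-1×II-2: LL|Ll
⇒ L over [I-1,I-2,II-1,II-2,III-1,III-2,III-3]: 188 consistent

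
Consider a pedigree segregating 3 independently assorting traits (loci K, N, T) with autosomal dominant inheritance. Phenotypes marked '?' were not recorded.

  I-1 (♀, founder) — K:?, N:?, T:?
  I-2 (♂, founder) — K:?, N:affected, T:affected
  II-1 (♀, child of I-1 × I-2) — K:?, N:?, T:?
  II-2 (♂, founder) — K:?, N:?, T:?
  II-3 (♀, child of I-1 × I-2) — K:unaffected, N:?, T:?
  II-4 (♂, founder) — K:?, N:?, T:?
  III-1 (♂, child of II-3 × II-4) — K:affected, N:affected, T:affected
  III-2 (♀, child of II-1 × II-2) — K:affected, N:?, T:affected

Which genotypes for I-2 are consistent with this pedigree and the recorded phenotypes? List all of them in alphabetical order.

K/I-1 ? ·: kk|Kk
K/I-2 ? ·: kk|Kk
K/II-1 ? I-1×I-2: kk|Kk|KK
K/II-2 ? ·: kk|Kk|KK
K/II-3 un I-1×I-2: kk
K/II-4 ? ·: Kk|KK
K/III-1 aff II-3×II-4: Kk
K/III-2 aff II-1×II-2: Kk|KK
⇒ K over [I-1,I-2,II-1,II-2,II-3,II-4,III-1,III-2]: 54 consistent
N/I-1 ? ·: nn|Nn|NN
N/I-2 aff ·: Nn|NN
N/II-1 ? I-1×I-2: nn|Nn|NN
N/II-2 ? ·: nn|Nn|NN
N/II-3 ? I-1×I-2: nn|Nn|NN
N/II-4 ? ·: nn|Nn|NN
N/III-1 aff II-3×II-4: Nn|NN
N/III-2 ? II-1×II-2: nn|Nn|NN
⇒ N over [I-1,I-2,II-1,II-2,II-3,II-4,III-1,III-2]: 491 consistent
T/I-1 ? ·: tt|Tt|TT
T/I-2 aff ·: Tt|TT
T/II-1 ? I-1×I-2: tt|Tt|TT
T/II-2 ? ·: tt|Tt|TT
T/II-3 ? I-1×I-2: tt|Tt|TT
T/II-4 ? ·: tt|Tt|TT
T/III-1 aff II-3×II-4: Tt|TT
T/III-2 aff II-1×II-2: Tt|TT
⇒ T over [I-1,I-2,II-1,II-2,II-3,II-4,III-1,III-2]: 373 consistent

I-2 ∈ {Kk NN TT, Kk NN Tt, Kk Nn TT, Kk Nn Tt, kk NN TT, kk NN Tt, kk Nn TT, kk Nn Tt}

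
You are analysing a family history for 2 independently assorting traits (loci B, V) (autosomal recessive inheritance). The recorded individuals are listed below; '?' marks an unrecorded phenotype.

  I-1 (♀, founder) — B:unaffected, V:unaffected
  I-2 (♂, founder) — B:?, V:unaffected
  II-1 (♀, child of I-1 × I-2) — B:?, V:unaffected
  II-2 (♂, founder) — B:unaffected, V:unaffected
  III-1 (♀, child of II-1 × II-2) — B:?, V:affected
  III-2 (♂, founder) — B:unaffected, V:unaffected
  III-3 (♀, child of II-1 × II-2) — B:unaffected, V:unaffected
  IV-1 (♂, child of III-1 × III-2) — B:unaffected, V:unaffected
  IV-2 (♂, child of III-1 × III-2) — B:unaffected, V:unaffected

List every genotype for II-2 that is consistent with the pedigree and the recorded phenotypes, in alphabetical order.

II-2 ∈ {BB Vv, Bb Vv}

B/I-1 un ·: BB|Bb
B/I-2 ? ·: BB|Bb|bb
B/II-1 ? I-1×I-2: BB|Bb|bb
B/II-2 un ·: BB|Bb
B/III-1 ? II-1×II-2: BB|Bb|bb
B/III-2 un ·: BB|Bb
B/III-3 un II-1×II-2: BB|Bb
B/IV-1 un III-1×III-2: BB|Bb
B/IV-2 un III-1×III-2: BB|Bb
⇒ B over [I-1,I-2,II-1,II-2,III-1,III-2,III-3,IV-1,IV-2]: 440 consistent
V/I-1 un ·: VV|Vv
V/I-2 un ·: VV|Vv
V/II-1 un I-1×I-2: Vv
V/II-2 un ·: Vv
V/III-1 aff II-1×II-2: vv
V/III-2 un ·: VV|Vv
V/III-3 un II-1×II-2: VV|Vv
V/IV-1 un III-1×III-2: Vv
V/IV-2 un III-1×III-2: Vv
⇒ V over [I-1,I-2,II-1,II-2,III-1,III-2,III-3,IV-1,IV-2]: 12 consistent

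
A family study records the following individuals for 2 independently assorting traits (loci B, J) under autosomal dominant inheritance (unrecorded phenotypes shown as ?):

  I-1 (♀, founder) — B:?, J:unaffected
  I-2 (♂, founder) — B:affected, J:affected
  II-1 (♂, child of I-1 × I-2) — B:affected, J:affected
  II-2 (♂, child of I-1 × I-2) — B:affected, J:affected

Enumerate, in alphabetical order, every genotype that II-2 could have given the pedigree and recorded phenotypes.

B/I-1 ? ·: bb|Bb|BB
B/I-2 aff ·: Bb|BB
B/II-1 aff I-1×I-2: Bb|BB
B/II-2 aff I-1×I-2: Bb|BB
⇒ B over [I-1,I-2,II-1,II-2]: 15 consistent
J/I-1 un ·: jj
J/I-2 aff ·: Jj|JJ
J/II-1 aff I-1×I-2: Jj
J/II-2 aff I-1×I-2: Jj
⇒ J over [I-1,I-2,II-1,II-2]: 2 consistent

II-2 ∈ {BB Jj, Bb Jj}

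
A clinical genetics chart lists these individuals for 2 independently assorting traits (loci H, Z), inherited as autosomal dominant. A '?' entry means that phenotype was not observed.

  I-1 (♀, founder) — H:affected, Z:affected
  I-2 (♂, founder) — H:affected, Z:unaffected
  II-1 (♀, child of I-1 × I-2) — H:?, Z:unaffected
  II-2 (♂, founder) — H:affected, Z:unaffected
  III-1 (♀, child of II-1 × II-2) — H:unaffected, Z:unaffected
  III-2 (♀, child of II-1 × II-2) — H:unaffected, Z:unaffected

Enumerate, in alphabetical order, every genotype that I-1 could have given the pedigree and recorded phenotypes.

H/I-1 aff ·: Hh|HH
H/I-2 aff ·: Hh|HH
H/II-1 ? I-1×I-2: hh|Hh
H/II-2 aff ·: Hh
H/III-1 un II-1×II-2: hh
H/III-2 un II-1×II-2: hh
⇒ H over [I-1,I-2,II-1,II-2,III-1,III-2]: 4 consistent
Z/I-1 aff ·: Zz
Z/I-2 un ·: zz
Z/II-1 un I-1×I-2: zz
Z/II-2 un ·: zz
Z/III-1 un II-1×II-2: zz
Z/III-2 un II-1×II-2: zz
⇒ Z over [I-1,I-2,II-1,II-2,III-1,III-2]: 1 consistent

I-1 ∈ {HH Zz, Hh Zz}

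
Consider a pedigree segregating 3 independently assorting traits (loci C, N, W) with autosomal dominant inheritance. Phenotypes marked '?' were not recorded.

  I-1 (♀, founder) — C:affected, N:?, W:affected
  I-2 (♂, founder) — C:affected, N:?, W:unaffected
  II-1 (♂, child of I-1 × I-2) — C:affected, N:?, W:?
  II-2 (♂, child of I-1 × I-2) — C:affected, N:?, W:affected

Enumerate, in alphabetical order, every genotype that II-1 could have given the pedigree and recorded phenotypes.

C/I-1 aff ·: Cc|CC
C/I-2 aff ·: Cc|CC
C/II-1 aff I-1×I-2: Cc|CC
C/II-2 aff I-1×I-2: Cc|CC
⇒ C over [I-1,I-2,II-1,II-2]: 13 consistent
N/I-1 ? ·: nn|Nn|NN
N/I-2 ? ·: nn|Nn|NN
N/II-1 ? I-1×I-2: nn|Nn|NN
N/II-2 ? I-1×I-2: nn|Nn|NN
⇒ N over [I-1,I-2,II-1,II-2]: 29 consistent
W/I-1 aff ·: Ww|WW
W/I-2 un ·: ww
W/II-1 ? I-1×I-2: ww|Ww
W/II-2 aff I-1×I-2: Ww
⇒ W over [I-1,I-2,II-1,II-2]: 3 consistent

II-1 ∈ {CC NN Ww, CC NN ww, CC Nn Ww, CC Nn ww, CC nn Ww, CC nn ww, Cc NN Ww, Cc NN ww, Cc Nn Ww, Cc Nn ww, Cc nn Ww, Cc nn ww}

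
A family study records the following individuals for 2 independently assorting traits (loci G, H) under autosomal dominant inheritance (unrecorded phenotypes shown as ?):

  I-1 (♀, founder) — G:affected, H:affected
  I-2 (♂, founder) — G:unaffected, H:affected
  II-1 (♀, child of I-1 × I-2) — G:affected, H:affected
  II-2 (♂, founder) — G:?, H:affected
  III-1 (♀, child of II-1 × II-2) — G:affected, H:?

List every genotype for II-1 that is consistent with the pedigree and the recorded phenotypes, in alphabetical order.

II-1 ∈ {Gg HH, Gg Hh}

G/I-1 aff ·: Gg|GG
G/I-2 un ·: gg
G/II-1 aff I-1×I-2: Gg
G/II-2 ? ·: gg|Gg|GG
G/III-1 aff II-1×II-2: Gg|GG
⇒ G over [I-1,I-2,II-1,II-2,III-1]: 10 consistent
H/I-1 aff ·: Hh|HH
H/I-2 aff ·: Hh|HH
H/II-1 aff I-1×I-2: Hh|HH
H/II-2 aff ·: Hh|HH
H/III-1 ? II-1×II-2: hh|Hh|HH
⇒ H over [I-1,I-2,II-1,II-2,III-1]: 27 consistent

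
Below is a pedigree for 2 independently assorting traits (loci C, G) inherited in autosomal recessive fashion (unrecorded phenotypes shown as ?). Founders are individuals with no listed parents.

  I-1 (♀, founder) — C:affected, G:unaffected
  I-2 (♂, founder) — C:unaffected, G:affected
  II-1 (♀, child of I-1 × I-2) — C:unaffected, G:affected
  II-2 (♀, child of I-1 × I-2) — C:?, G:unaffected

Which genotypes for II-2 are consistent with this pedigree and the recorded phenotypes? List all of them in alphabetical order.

C/I-1 aff ·: cc
C/I-2 un ·: CC|Cc
C/II-1 un I-1×I-2: Cc
C/II-2 ? I-1×I-2: Cc|cc
⇒ C over [I-1,I-2,II-1,II-2]: 3 consistent
G/I-1 un ·: Gg
G/I-2 aff ·: gg
G/II-1 aff I-1×I-2: gg
G/II-2 un I-1×I-2: Gg
⇒ G over [I-1,I-2,II-1,II-2]: 1 consistent

II-2 ∈ {Cc Gg, cc Gg}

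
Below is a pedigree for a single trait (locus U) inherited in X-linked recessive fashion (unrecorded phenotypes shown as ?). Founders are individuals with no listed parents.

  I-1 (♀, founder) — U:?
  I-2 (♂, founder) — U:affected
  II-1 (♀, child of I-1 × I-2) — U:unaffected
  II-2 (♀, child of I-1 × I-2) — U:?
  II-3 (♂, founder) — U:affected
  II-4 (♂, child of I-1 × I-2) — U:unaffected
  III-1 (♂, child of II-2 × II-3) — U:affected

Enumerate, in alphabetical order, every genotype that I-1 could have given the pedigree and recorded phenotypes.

U/I-1 ? ·: X^UX^U|X^UX^u
U/I-2 aff ·: X^uY
U/II-1 un I-1×I-2: X^UX^u
U/II-2 ? I-1×I-2: X^UX^u|X^uX^u
U/II-3 aff ·: X^uY
U/II-4 un I-1×I-2: X^UY
U/III-1 aff II-2×II-3: X^uY
⇒ U over [I-1,I-2,II-1,II-2,II-3,II-4,III-1]: 3 consistent

I-1 ∈ {X^UX^U, X^UX^u}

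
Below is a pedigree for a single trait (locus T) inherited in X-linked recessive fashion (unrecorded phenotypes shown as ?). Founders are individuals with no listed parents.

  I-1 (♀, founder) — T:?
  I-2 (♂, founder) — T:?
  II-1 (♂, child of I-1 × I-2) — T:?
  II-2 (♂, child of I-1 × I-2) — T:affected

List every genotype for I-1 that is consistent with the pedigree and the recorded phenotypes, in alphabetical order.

I-1 ∈ {X^TX^t, X^tX^t}

T/I-1 ? ·: X^TX^t|X^tX^t
T/I-2 ? ·: X^TY|X^tY
T/II-1 ? I-1×I-2: X^TY|X^tY
T/II-2 aff I-1×I-2: X^tY
⇒ T over [I-1,I-2,II-1,II-2]: 6 consistent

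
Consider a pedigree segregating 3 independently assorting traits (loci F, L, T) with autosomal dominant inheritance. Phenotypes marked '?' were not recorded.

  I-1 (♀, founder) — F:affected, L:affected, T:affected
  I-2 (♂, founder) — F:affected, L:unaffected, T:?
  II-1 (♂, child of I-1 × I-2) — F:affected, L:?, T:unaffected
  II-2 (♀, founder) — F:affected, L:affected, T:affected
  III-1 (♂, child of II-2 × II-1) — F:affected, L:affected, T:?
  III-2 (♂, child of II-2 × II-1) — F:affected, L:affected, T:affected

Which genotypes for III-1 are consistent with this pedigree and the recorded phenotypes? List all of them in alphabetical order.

F/I-1 aff ·: Ff|FF
F/I-2 aff ·: Ff|FF
F/II-1 aff I-1×I-2: Ff|FF
F/II-2 aff ·: Ff|FF
F/III-1 aff II-2×II-1: Ff|FF
F/III-2 aff II-2×II-1: Ff|FF
⇒ F over [I-1,I-2,II-1,II-2,III-1,III-2]: 44 consistent
L/I-1 aff ·: Ll|LL
L/I-2 un ·: ll
L/II-1 ? I-1×I-2: ll|Ll
L/II-2 aff ·: Ll|LL
L/III-1 aff II-2×II-1: Ll|LL
L/III-2 aff II-2×II-1: Ll|LL
⇒ L over [I-1,I-2,II-1,II-2,III-1,III-2]: 18 consistent
T/I-1 aff ·: Tt
T/I-2 ? ·: tt|Tt
T/II-1 un I-1×I-2: tt
T/II-2 aff ·: Tt|TT
T/III-1 ? II-2×II-1: tt|Tt
T/III-2 aff II-2×II-1: Tt
⇒ T over [I-1,I-2,II-1,II-2,III-1,III-2]: 6 consistent

III-1 ∈ {FF LL Tt, FF LL tt, FF Ll Tt, FF Ll tt, Ff LL Tt, Ff LL tt, Ff Ll Tt, Ff Ll tt}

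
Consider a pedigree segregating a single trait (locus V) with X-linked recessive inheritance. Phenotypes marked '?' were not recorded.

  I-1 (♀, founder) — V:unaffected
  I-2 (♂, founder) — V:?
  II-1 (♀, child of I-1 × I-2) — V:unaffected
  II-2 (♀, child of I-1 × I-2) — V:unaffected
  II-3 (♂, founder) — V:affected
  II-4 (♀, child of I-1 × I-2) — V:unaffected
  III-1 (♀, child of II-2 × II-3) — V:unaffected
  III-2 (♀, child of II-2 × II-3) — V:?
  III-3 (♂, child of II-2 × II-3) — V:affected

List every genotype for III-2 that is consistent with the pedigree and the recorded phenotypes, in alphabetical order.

III-2 ∈ {X^VX^v, X^vX^v}

V/I-1 un ·: X^VX^V|X^VX^v
V/I-2 ? ·: X^VY|X^vY
V/II-1 un I-1×I-2: X^VX^V|X^VX^v
V/II-2 un I-1×I-2: X^VX^v
V/II-3 aff ·: X^vY
V/II-4 un I-1×I-2: X^VX^V|X^VX^v
V/III-1 un II-2×II-3: X^VX^v
V/III-2 ? II-2×II-3: X^VX^v|X^vX^v
V/III-3 aff II-2×II-3: X^vY
⇒ V over [I-1,I-2,II-1,II-2,II-3,II-4,III-1,III-2,III-3]: 12 consistent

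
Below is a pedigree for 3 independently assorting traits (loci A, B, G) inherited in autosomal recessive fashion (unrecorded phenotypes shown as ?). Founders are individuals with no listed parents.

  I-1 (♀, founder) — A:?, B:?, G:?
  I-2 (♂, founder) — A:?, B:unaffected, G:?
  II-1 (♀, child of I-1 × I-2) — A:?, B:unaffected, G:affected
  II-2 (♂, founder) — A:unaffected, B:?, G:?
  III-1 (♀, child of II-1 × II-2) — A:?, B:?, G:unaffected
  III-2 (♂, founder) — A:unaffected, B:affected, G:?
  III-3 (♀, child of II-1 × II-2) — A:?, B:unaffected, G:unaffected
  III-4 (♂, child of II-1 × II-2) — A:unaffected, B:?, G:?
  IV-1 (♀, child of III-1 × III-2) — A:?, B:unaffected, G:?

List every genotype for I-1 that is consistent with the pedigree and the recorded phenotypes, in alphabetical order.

I-1 ∈ {AA BB Gg, AA BB gg, AA Bb Gg, AA Bb gg, AA bb Gg, AA bb gg, Aa BB Gg, Aa BB gg, Aa Bb Gg, Aa Bb gg, Aa bb Gg, Aa bb gg, aa BB Gg, aa BB gg, aa Bb Gg, aa Bb gg, aa bb Gg, aa bb gg}

A/I-1 ? ·: AA|Aa|aa
A/I-2 ? ·: AA|Aa|aa
A/II-1 ? I-1×I-2: AA|Aa|aa
A/II-2 un ·: AA|Aa
A/III-1 ? II-1×II-2: AA|Aa|aa
A/III-2 un ·: AA|Aa
A/III-3 ? II-1×II-2: AA|Aa|aa
A/III-4 un II-1×II-2: AA|Aa
A/IV-1 ? III-1×III-2: AA|Aa|aa
⇒ A over [I-1,I-2,II-1,II-2,III-1,III-2,III-3,III-4,IV-1]: 910 consistent
B/I-1 ? ·: BB|Bb|bb
B/I-2 un ·: BB|Bb
B/II-1 un I-1×I-2: BB|Bb
B/II-2 ? ·: BB|Bb|bb
B/III-1 ? II-1×II-2: BB|Bb
B/III-2 aff ·: bb
B/III-3 un II-1×II-2: BB|Bb
B/III-4 ? II-1×II-2: BB|Bb|bb
B/IV-1 un III-1×III-2: Bb
⇒ B over [I-1,I-2,II-1,II-2,III-1,III-2,III-3,III-4,IV-1]: 150 consistent
G/I-1 ? ·: Gg|gg
G/I-2 ? ·: Gg|gg
G/II-1 aff I-1×I-2: gg
G/II-2 ? ·: GG|Gg
G/III-1 un II-1×II-2: Gg
G/III-2 ? ·: GG|Gg|gg
G/III-3 un II-1×II-2: Gg
G/III-4 ? II-1×II-2: Gg|gg
G/IV-1 ? III-1×III-2: GG|Gg|gg
⇒ G over [I-1,I-2,II-1,II-2,III-1,III-2,III-3,III-4,IV-1]: 84 consistent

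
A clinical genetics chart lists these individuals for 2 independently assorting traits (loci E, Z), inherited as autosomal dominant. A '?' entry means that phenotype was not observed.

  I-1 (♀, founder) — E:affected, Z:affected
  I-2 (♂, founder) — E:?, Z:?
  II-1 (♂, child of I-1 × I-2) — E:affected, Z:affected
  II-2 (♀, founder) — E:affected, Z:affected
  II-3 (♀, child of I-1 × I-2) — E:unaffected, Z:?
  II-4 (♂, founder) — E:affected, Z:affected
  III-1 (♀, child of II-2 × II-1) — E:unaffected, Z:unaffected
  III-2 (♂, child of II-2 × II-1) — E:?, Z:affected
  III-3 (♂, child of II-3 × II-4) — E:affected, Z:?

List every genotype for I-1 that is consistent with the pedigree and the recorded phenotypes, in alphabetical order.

E/I-1 aff ·: Ee
E/I-2 ? ·: ee|Ee
E/II-1 aff I-1×I-2: Ee
E/II-2 aff ·: Ee
E/II-3 un I-1×I-2: ee
E/II-4 aff ·: Ee|EE
E/III-1 un II-2×II-1: ee
E/III-2 ? II-2×II-1: ee|Ee|EE
E/III-3 aff II-3×II-4: Ee
⇒ E over [I-1,I-2,II-1,II-2,II-3,II-4,III-1,III-2,III-3]: 12 consistent
Z/I-1 aff ·: Zz|ZZ
Z/I-2 ? ·: zz|Zz|ZZ
Z/II-1 aff I-1×I-2: Zz
Z/II-2 aff ·: Zz
Z/II-3 ? I-1×I-2: zz|Zz|ZZ
Z/II-4 aff ·: Zz|ZZ
Z/III-1 un II-2×II-1: zz
Z/III-2 aff II-2×II-1: Zz|ZZ
Z/III-3 ? II-3×II-4: zz|Zz|ZZ
⇒ Z over [I-1,I-2,II-1,II-2,II-3,II-4,III-1,III-2,III-3]: 80 consistent

I-1 ∈ {Ee ZZ, Ee Zz}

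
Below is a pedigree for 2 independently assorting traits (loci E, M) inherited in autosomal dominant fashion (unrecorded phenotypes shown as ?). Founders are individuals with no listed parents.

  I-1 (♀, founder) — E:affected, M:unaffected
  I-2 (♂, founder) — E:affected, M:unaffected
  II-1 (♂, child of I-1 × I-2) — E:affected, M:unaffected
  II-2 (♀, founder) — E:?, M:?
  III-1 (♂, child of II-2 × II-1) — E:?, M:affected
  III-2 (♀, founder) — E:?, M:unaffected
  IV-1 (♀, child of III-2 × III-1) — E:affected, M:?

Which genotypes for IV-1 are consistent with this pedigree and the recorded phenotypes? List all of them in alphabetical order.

IV-1 ∈ {EE Mm, EE mm, Ee Mm, Ee mm}

E/I-1 aff ·: Ee|EE
E/I-2 aff ·: Ee|EE
E/II-1 aff I-1×I-2: Ee|EE
E/II-2 ? ·: ee|Ee|EE
E/III-1 ? II-2×II-1: ee|Ee|EE
E/III-2 ? ·: ee|Ee|EE
E/IV-1 aff III-2×III-1: Ee|EE
⇒ E over [I-1,I-2,II-1,II-2,III-1,III-2,IV-1]: 153 consistent
M/I-1 un ·: mm
M/I-2 un ·: mm
M/II-1 un I-1×I-2: mm
M/II-2 ? ·: Mm|MM
M/III-1 aff II-2×II-1: Mm
M/III-2 un ·: mm
M/IV-1 ? III-2×III-1: mm|Mm
⇒ M over [I-1,I-2,II-1,II-2,III-1,III-2,IV-1]: 4 consistent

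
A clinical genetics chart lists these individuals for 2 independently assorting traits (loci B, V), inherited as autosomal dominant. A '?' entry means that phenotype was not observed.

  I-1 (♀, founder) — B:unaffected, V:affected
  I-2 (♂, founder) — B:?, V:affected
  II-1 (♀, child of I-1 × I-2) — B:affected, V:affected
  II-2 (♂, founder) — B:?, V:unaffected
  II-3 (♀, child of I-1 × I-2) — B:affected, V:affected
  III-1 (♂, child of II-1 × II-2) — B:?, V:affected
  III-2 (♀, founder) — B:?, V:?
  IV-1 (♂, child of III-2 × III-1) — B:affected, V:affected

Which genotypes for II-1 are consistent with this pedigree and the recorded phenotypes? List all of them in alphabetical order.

II-1 ∈ {Bb VV, Bb Vv}

B/I-1 un ·: bb
B/I-2 ? ·: Bb|BB
B/II-1 aff I-1×I-2: Bb
B/II-2 ? ·: bb|Bb|BB
B/II-3 aff I-1×I-2: Bb
B/III-1 ? II-1×II-2: bb|Bb|BB
B/III-2 ? ·: bb|Bb|BB
B/IV-1 aff III-2×III-1: Bb|BB
⇒ B over [I-1,I-2,II-1,II-2,II-3,III-1,III-2,IV-1]: 54 consistent
V/I-1 aff ·: Vv|VV
V/I-2 aff ·: Vv|VV
V/II-1 aff I-1×I-2: Vv|VV
V/II-2 un ·: vv
V/II-3 aff I-1×I-2: Vv|VV
V/III-1 aff II-1×II-2: Vv
V/III-2 ? ·: vv|Vv|VV
V/IV-1 aff III-2×III-1: Vv|VV
⇒ V over [I-1,I-2,II-1,II-2,II-3,III-1,III-2,IV-1]: 65 consistent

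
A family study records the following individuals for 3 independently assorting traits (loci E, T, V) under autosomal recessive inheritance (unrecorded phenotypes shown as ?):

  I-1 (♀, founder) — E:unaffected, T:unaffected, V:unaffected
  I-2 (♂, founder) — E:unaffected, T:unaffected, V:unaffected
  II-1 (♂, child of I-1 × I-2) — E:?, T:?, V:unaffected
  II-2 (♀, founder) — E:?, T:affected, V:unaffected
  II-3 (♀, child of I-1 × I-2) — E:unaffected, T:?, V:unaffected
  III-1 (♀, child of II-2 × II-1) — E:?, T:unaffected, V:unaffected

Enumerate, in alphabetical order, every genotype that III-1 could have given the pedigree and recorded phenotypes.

E/I-1 un ·: EE|Ee
E/I-2 un ·: EE|Ee
E/II-1 ? I-1×I-2: EE|Ee|ee
E/II-2 ? ·: EE|Ee|ee
E/II-3 un I-1×I-2: EE|Ee
E/III-1 ? II-2×II-1: EE|Ee|ee
⇒ E over [I-1,I-2,II-1,II-2,II-3,III-1]: 78 consistent
T/I-1 un ·: TT|Tt
T/I-2 un ·: TT|Tt
T/II-1 ? I-1×I-2: TT|Tt
T/II-2 aff ·: tt
T/II-3 ? I-1×I-2: TT|Tt|tt
T/III-1 un II-2×II-1: Tt
⇒ T over [I-1,I-2,II-1,II-2,II-3,III-1]: 15 consistent
V/I-1 un ·: VV|Vv
V/I-2 un ·: VV|Vv
V/II-1 un I-1×I-2: VV|Vv
V/II-2 un ·: VV|Vv
V/II-3 un I-1×I-2: VV|Vv
V/III-1 un II-2×II-1: VV|Vv
⇒ V over [I-1,I-2,II-1,II-2,II-3,III-1]: 45 consistent

III-1 ∈ {EE Tt VV, EE Tt Vv, Ee Tt VV, Ee Tt Vv, ee Tt VV, ee Tt Vv}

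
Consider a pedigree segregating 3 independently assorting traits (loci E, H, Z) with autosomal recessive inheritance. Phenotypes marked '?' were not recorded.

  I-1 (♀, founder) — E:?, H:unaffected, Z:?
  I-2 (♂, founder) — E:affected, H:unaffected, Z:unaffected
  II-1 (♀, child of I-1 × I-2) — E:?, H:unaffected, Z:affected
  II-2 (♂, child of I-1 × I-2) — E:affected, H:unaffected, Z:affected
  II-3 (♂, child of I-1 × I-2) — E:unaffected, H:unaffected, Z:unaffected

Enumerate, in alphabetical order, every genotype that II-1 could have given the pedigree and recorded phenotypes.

II-1 ∈ {Ee HH zz, Ee Hh zz, ee HH zz, ee Hh zz}

E/I-1 ? ·: Ee
E/I-2 aff ·: ee
E/II-1 ? I-1×I-2: Ee|ee
E/II-2 aff I-1×I-2: ee
E/II-3 un I-1×I-2: Ee
⇒ E over [I-1,I-2,II-1,II-2,II-3]: 2 consistent
H/I-1 un ·: HH|Hh
H/I-2 un ·: HH|Hh
H/II-1 un I-1×I-2: HH|Hh
H/II-2 un I-1×I-2: HH|Hh
H/II-3 un I-1×I-2: HH|Hh
⇒ H over [I-1,I-2,II-1,II-2,II-3]: 25 consistent
Z/I-1 ? ·: Zz|zz
Z/I-2 un ·: Zz
Z/II-1 aff I-1×I-2: zz
Z/II-2 aff I-1×I-2: zz
Z/II-3 un I-1×I-2: ZZ|Zz
⇒ Z over [I-1,I-2,II-1,II-2,II-3]: 3 consistent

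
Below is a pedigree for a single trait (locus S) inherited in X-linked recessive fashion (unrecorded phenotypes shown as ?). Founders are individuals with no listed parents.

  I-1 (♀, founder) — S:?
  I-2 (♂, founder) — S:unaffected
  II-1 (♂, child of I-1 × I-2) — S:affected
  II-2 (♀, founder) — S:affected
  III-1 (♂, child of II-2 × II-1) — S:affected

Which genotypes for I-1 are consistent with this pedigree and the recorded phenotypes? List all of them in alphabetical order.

S/I-1 ? ·: X^SX^s|X^sX^s
S/I-2 un ·: X^SY
S/II-1 aff I-1×I-2: X^sY
S/II-2 aff ·: X^sX^s
S/III-1 aff II-2×II-1: X^sY
⇒ S over [I-1,I-2,II-1,II-2,III-1]: 2 consistent

I-1 ∈ {X^SX^s, X^sX^s}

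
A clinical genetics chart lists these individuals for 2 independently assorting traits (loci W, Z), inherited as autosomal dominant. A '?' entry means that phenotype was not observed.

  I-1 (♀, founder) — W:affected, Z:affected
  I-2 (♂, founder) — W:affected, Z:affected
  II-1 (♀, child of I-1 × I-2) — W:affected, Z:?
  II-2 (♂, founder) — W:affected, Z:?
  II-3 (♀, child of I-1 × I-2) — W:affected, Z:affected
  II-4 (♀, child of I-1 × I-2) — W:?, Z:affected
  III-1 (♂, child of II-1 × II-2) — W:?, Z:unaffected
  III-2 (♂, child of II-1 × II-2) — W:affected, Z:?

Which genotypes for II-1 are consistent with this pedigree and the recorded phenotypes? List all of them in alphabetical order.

W/I-1 aff ·: Ww|WW
W/I-2 aff ·: Ww|WW
W/II-1 aff I-1×I-2: Ww|WW
W/II-2 aff ·: Ww|WW
W/II-3 aff I-1×I-2: Ww|WW
W/II-4 ? I-1×I-2: ww|Ww|WW
W/III-1 ? II-1×II-2: ww|Ww|WW
W/III-2 aff II-1×II-2: Ww|WW
⇒ W over [I-1,I-2,II-1,II-2,II-3,II-4,III-1,III-2]: 215 consistent
Z/I-1 aff ·: Zz|ZZ
Z/I-2 aff ·: Zz|ZZ
Z/II-1 ? I-1×I-2: zz|Zz
Z/II-2 ? ·: zz|Zz
Z/II-3 aff I-1×I-2: Zz|ZZ
Z/II-4 aff I-1×I-2: Zz|ZZ
Z/III-1 un II-1×II-2: zz
Z/III-2 ? II-1×II-2: zz|Zz|ZZ
⇒ Z over [I-1,I-2,II-1,II-2,II-3,II-4,III-1,III-2]: 72 consistent

II-1 ∈ {WW Zz, WW zz, Ww Zz, Ww zz}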